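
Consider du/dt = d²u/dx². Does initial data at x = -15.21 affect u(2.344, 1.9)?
Yes, for any finite x. The heat equation has infinite propagation speed, so all initial data affects all points at any t > 0.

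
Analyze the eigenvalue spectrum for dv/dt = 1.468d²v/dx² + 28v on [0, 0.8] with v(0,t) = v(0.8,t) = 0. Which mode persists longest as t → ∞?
Eigenvalues: λₙ = 1.468n²π²/0.8² - 28.
First three modes:
  n=1: λ₁ = 1.468π²/0.8² - 28 ≈ -5.362
  n=2: λ₂ = 5.872π²/0.8² - 28 ≈ 62.554
  n=3: λ₃ = 13.212π²/0.8² - 28 ≈ 175.746
Since 1.468π²/0.8² ≈ 22.638 < 28, λ₁ < 0.
The n=1 mode grows fastest (−λₙ is largest for n=1) → dominates.
Asymptotic: v ~ c₁ sin(πx/0.8) e^{5.362t} (exponential growth at rate −λ₁ ≈ 5.362).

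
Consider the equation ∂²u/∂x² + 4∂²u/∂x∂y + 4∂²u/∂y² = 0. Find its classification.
Parabolic. (A = 1, B = 4, C = 4 gives B² - 4AC = 0.)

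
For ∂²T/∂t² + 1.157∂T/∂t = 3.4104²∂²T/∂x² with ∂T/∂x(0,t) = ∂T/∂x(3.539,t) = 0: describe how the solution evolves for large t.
T → constant (steady state). Damping (γ=1.157) dissipates the nonconstant modes; with Neumann BCs the spatial average obeys M''+γM'=0 and tends to a finite limit.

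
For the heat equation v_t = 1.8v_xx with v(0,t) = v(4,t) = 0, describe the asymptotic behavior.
v → 0. Heat diffuses out through both boundaries.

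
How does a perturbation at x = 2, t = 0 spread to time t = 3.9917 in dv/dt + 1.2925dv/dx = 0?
At x = 7.15927225. The characteristic carries data from (2, 0) to (7.15927225, 3.9917).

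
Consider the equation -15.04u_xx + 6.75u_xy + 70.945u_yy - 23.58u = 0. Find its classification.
Hyperbolic. (A = -15.04, B = 6.75, C = 70.945 gives B² - 4AC = 4313.6137.)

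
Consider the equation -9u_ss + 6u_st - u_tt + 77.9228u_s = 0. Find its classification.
Parabolic. (A = -9, B = 6, C = -1 gives B² - 4AC = 0.)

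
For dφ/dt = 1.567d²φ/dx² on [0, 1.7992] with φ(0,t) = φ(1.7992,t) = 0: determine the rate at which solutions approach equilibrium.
Eigenvalues: λₙ = 1.567n²π²/1.7992².
First three modes:
  n=1: λ₁ = 1.567π²/1.7992² ≈ 4.778
  n=2: λ₂ = 6.268π²/1.7992² ≈ 19.11 (4× faster decay)
  n=3: λ₃ = 14.103π²/1.7992² ≈ 42.998 (9× faster decay)
As t → ∞, higher modes decay exponentially faster. The n=1 mode dominates: φ ~ c₁ sin(πx/1.7992) e^{-λ₁t}.
Decay rate: λ₁ = 1.567π²/1.7992² ≈ 4.778.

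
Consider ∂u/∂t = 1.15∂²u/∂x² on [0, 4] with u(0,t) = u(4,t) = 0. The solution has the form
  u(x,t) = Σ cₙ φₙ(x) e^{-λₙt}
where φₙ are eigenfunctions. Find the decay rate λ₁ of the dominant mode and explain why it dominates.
Eigenvalues: λₙ = 1.15n²π²/4².
First three modes:
  n=1: λ₁ = 1.15π²/4² ≈ 0.709
  n=2: λ₂ = 4.6π²/4² ≈ 2.838 (4× faster decay)
  n=3: λ₃ = 10.35π²/4² ≈ 6.384 (9× faster decay)
As t → ∞, higher modes decay exponentially faster. The n=1 mode dominates: u ~ c₁ sin(πx/4) e^{-λ₁t}.
Decay rate: λ₁ = 1.15π²/4² ≈ 0.709.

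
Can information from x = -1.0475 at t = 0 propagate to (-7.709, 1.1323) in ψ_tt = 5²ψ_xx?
No. The domain of dependence is [-13.3705, -2.0475], and -1.0475 is outside this interval.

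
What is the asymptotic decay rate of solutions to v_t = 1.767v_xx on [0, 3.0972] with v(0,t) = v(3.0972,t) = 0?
Eigenvalues: λₙ = 1.767n²π²/3.0972².
First three modes:
  n=1: λ₁ = 1.767π²/3.0972² ≈ 1.818
  n=2: λ₂ = 7.068π²/3.0972² ≈ 7.272 (4× faster decay)
  n=3: λ₃ = 15.903π²/3.0972² ≈ 16.362 (9× faster decay)
As t → ∞, higher modes decay exponentially faster. The n=1 mode dominates: v ~ c₁ sin(πx/3.0972) e^{-λ₁t}.
Decay rate: λ₁ = 1.767π²/3.0972² ≈ 1.818.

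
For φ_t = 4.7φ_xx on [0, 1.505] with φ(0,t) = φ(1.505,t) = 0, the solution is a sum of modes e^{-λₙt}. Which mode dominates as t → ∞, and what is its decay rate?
Eigenvalues: λₙ = 4.7n²π²/1.505².
First three modes:
  n=1: λ₁ = 4.7π²/1.505² ≈ 20.48
  n=2: λ₂ = 18.8π²/1.505² ≈ 81.919 (4× faster decay)
  n=3: λ₃ = 42.3π²/1.505² ≈ 184.318 (9× faster decay)
As t → ∞, higher modes decay exponentially faster. The n=1 mode dominates: φ ~ c₁ sin(πx/1.505) e^{-λ₁t}.
Decay rate: λ₁ = 4.7π²/1.505² ≈ 20.48.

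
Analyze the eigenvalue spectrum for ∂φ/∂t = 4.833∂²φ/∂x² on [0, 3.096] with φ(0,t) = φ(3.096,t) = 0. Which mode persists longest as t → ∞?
Eigenvalues: λₙ = 4.833n²π²/3.096².
First three modes:
  n=1: λ₁ = 4.833π²/3.096² ≈ 4.976
  n=2: λ₂ = 19.332π²/3.096² ≈ 19.906 (4× faster decay)
  n=3: λ₃ = 43.497π²/3.096² ≈ 44.788 (9× faster decay)
As t → ∞, higher modes decay exponentially faster. The n=1 mode dominates: φ ~ c₁ sin(πx/3.096) e^{-λ₁t}.
Decay rate: λ₁ = 4.833π²/3.096² ≈ 4.976.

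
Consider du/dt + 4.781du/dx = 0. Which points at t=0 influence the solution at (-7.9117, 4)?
A single point: x = -27.0357. The characteristic through (-7.9117, 4) is x - 4.781t = const, so x = -7.9117 - 4.781·4 = -27.0357.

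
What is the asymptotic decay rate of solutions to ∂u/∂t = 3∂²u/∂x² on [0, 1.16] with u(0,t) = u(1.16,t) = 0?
Eigenvalues: λₙ = 3n²π²/1.16².
First three modes:
  n=1: λ₁ = 3π²/1.16² ≈ 22.004
  n=2: λ₂ = 12π²/1.16² ≈ 88.017 (4× faster decay)
  n=3: λ₃ = 27π²/1.16² ≈ 198.038 (9× faster decay)
As t → ∞, higher modes decay exponentially faster. The n=1 mode dominates: u ~ c₁ sin(πx/1.16) e^{-λ₁t}.
Decay rate: λ₁ = 3π²/1.16² ≈ 22.004.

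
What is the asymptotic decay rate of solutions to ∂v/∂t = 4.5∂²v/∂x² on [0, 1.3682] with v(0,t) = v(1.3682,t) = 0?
Eigenvalues: λₙ = 4.5n²π²/1.3682².
First three modes:
  n=1: λ₁ = 4.5π²/1.3682² ≈ 23.725
  n=2: λ₂ = 18π²/1.3682² ≈ 94.902 (4× faster decay)
  n=3: λ₃ = 40.5π²/1.3682² ≈ 213.528 (9× faster decay)
As t → ∞, higher modes decay exponentially faster. The n=1 mode dominates: v ~ c₁ sin(πx/1.3682) e^{-λ₁t}.
Decay rate: λ₁ = 4.5π²/1.3682² ≈ 23.725.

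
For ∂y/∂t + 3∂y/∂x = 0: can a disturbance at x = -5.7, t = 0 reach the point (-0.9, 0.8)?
No. Only data at x = -3.3 affects (-0.9, 0.8). Advection has one-way propagation along characteristics.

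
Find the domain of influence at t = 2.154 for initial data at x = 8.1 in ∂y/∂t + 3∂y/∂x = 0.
At x = 14.562. The characteristic carries data from (8.1, 0) to (14.562, 2.154).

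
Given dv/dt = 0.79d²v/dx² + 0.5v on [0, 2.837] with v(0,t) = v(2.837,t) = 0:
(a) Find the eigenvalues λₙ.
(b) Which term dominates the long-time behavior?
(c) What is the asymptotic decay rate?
Eigenvalues: λₙ = 0.79n²π²/2.837² - 0.5.
First three modes:
  n=1: λ₁ = 0.79π²/2.837² - 0.5 ≈ 0.469
  n=2: λ₂ = 3.16π²/2.837² - 0.5 ≈ 3.375
  n=3: λ₃ = 7.11π²/2.837² - 0.5 ≈ 8.219
Since 0.79π²/2.837² ≈ 0.969 > 0.5, all λₙ > 0.
The n=1 mode decays slowest → dominates as t → ∞.
Asymptotic: v ~ c₁ sin(πx/2.837) e^{-λ₁t} with decay rate λ₁ ≈ 0.469.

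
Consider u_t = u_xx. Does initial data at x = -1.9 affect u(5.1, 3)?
Yes, for any finite x. The heat equation has infinite propagation speed, so all initial data affects all points at any t > 0.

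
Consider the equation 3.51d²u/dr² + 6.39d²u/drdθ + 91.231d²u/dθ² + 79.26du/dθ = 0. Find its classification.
Elliptic. (A = 3.51, B = 6.39, C = 91.231 gives B² - 4AC = -1240.05114.)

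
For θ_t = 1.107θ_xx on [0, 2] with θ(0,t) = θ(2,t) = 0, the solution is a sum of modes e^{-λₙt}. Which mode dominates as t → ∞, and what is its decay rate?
Eigenvalues: λₙ = 1.107n²π²/2².
First three modes:
  n=1: λ₁ = 1.107π²/2² ≈ 2.731
  n=2: λ₂ = 4.428π²/2² ≈ 10.926 (4× faster decay)
  n=3: λ₃ = 9.963π²/2² ≈ 24.583 (9× faster decay)
As t → ∞, higher modes decay exponentially faster. The n=1 mode dominates: θ ~ c₁ sin(πx/2) e^{-λ₁t}.
Decay rate: λ₁ = 1.107π²/2² ≈ 2.731.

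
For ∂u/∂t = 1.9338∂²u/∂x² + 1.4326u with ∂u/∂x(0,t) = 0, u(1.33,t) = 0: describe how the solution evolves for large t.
u → 0. Diffusion dominates reaction (r=1.4326 < κπ²/(4L²)≈2.7); solution decays.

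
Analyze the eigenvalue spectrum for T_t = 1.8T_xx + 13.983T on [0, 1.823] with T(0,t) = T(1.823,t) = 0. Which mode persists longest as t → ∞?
Eigenvalues: λₙ = 1.8n²π²/1.823² - 13.983.
First three modes:
  n=1: λ₁ = 1.8π²/1.823² - 13.983 ≈ -8.637
  n=2: λ₂ = 7.2π²/1.823² - 13.983 ≈ 7.4
  n=3: λ₃ = 16.2π²/1.823² - 13.983 ≈ 34.128
Since 1.8π²/1.823² ≈ 5.346 < 13.983, λ₁ < 0.
The n=1 mode grows fastest (−λₙ is largest for n=1) → dominates.
Asymptotic: T ~ c₁ sin(πx/1.823) e^{8.637t} (exponential growth at rate −λ₁ ≈ 8.637).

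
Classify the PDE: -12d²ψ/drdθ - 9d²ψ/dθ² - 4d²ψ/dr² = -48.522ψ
Rewriting in standard form: -4d²ψ/dr² - 12d²ψ/drdθ - 9d²ψ/dθ² + 48.522ψ = 0. A = -4, B = -12, C = -9. Discriminant B² - 4AC = 0. Since 0 = 0, parabolic.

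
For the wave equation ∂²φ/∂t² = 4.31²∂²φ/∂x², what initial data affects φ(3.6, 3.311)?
Domain of dependence: [-10.67041, 17.87041]. Signals travel at speed 4.31, so data within |x - 3.6| ≤ 4.31·3.311 = 14.27041 can reach the point.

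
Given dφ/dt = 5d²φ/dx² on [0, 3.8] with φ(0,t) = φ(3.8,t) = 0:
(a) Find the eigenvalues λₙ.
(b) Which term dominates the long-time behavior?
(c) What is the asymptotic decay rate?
Eigenvalues: λₙ = 5n²π²/3.8².
First three modes:
  n=1: λ₁ = 5π²/3.8² ≈ 3.417
  n=2: λ₂ = 20π²/3.8² ≈ 13.67 (4× faster decay)
  n=3: λ₃ = 45π²/3.8² ≈ 30.757 (9× faster decay)
As t → ∞, higher modes decay exponentially faster. The n=1 mode dominates: φ ~ c₁ sin(πx/3.8) e^{-λ₁t}.
Decay rate: λ₁ = 5π²/3.8² ≈ 3.417.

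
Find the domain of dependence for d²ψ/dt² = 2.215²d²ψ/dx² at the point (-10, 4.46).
Domain of dependence: [-19.8789, -0.1211]. Signals travel at speed 2.215, so data within |x - -10| ≤ 2.215·4.46 = 9.8789 can reach the point.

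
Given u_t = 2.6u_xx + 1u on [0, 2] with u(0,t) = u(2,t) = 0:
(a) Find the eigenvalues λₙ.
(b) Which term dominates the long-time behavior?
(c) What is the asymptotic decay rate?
Eigenvalues: λₙ = 2.6n²π²/2² - 1.
First three modes:
  n=1: λ₁ = 2.6π²/2² - 1 ≈ 5.415
  n=2: λ₂ = 10.4π²/2² - 1 ≈ 24.661
  n=3: λ₃ = 23.4π²/2² - 1 ≈ 56.737
Since 2.6π²/2² ≈ 6.415 > 1, all λₙ > 0.
The n=1 mode decays slowest → dominates as t → ∞.
Asymptotic: u ~ c₁ sin(πx/2) e^{-λ₁t} with decay rate λ₁ ≈ 5.415.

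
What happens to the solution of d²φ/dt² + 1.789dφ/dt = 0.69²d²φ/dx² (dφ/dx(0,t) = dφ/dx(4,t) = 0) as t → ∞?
φ → constant (steady state). Damping (γ=1.789) dissipates the nonconstant modes; with Neumann BCs the spatial average obeys M''+γM'=0 and tends to a finite limit.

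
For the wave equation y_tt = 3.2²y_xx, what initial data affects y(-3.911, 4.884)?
Domain of dependence: [-19.5398, 11.7178]. Signals travel at speed 3.2, so data within |x - -3.911| ≤ 3.2·4.884 = 15.6288 can reach the point.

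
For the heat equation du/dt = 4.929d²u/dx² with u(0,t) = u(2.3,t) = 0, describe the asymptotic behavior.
u → 0. Heat diffuses out through both boundaries.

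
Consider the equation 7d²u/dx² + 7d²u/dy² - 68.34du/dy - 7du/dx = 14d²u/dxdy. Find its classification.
Rewriting in standard form: 7d²u/dx² - 14d²u/dxdy + 7d²u/dy² - 7du/dx - 68.34du/dy = 0. Parabolic. (A = 7, B = -14, C = 7 gives B² - 4AC = 0.)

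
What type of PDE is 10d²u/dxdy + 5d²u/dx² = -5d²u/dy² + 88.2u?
Rewriting in standard form: 5d²u/dx² + 10d²u/dxdy + 5d²u/dy² - 88.2u = 0. With A = 5, B = 10, C = 5, the discriminant is 0. This is a parabolic PDE.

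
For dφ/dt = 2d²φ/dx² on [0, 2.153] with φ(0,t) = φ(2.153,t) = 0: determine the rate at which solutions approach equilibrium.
Eigenvalues: λₙ = 2n²π²/2.153².
First three modes:
  n=1: λ₁ = 2π²/2.153² ≈ 4.258
  n=2: λ₂ = 8π²/2.153² ≈ 17.033 (4× faster decay)
  n=3: λ₃ = 18π²/2.153² ≈ 38.325 (9× faster decay)
As t → ∞, higher modes decay exponentially faster. The n=1 mode dominates: φ ~ c₁ sin(πx/2.153) e^{-λ₁t}.
Decay rate: λ₁ = 2π²/2.153² ≈ 4.258.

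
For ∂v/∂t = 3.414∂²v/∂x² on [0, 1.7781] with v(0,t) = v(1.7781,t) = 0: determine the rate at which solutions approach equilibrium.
Eigenvalues: λₙ = 3.414n²π²/1.7781².
First three modes:
  n=1: λ₁ = 3.414π²/1.7781² ≈ 10.657
  n=2: λ₂ = 13.656π²/1.7781² ≈ 42.63 (4× faster decay)
  n=3: λ₃ = 30.726π²/1.7781² ≈ 95.917 (9× faster decay)
As t → ∞, higher modes decay exponentially faster. The n=1 mode dominates: v ~ c₁ sin(πx/1.7781) e^{-λ₁t}.
Decay rate: λ₁ = 3.414π²/1.7781² ≈ 10.657.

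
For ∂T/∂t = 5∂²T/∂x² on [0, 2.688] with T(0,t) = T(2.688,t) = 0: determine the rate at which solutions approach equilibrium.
Eigenvalues: λₙ = 5n²π²/2.688².
First three modes:
  n=1: λ₁ = 5π²/2.688² ≈ 6.83
  n=2: λ₂ = 20π²/2.688² ≈ 27.319 (4× faster decay)
  n=3: λ₃ = 45π²/2.688² ≈ 61.469 (9× faster decay)
As t → ∞, higher modes decay exponentially faster. The n=1 mode dominates: T ~ c₁ sin(πx/2.688) e^{-λ₁t}.
Decay rate: λ₁ = 5π²/2.688² ≈ 6.83.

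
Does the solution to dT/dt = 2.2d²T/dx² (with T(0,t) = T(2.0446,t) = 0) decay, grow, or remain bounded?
T → 0. Heat diffuses out through both boundaries.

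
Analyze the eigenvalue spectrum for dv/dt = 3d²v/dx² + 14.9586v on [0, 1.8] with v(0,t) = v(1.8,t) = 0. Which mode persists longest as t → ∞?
Eigenvalues: λₙ = 3n²π²/1.8² - 14.9586.
First three modes:
  n=1: λ₁ = 3π²/1.8² - 14.9586 ≈ -5.82
  n=2: λ₂ = 12π²/1.8² - 14.9586 ≈ 21.595
  n=3: λ₃ = 27π²/1.8² - 14.9586 ≈ 67.288
Since 3π²/1.8² ≈ 9.139 < 14.9586, λ₁ < 0.
The n=1 mode grows fastest (−λₙ is largest for n=1) → dominates.
Asymptotic: v ~ c₁ sin(πx/1.8) e^{5.82t} (exponential growth at rate −λ₁ ≈ 5.82).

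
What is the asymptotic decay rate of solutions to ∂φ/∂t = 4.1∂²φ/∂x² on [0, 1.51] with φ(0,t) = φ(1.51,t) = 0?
Eigenvalues: λₙ = 4.1n²π²/1.51².
First three modes:
  n=1: λ₁ = 4.1π²/1.51² ≈ 17.747
  n=2: λ₂ = 16.4π²/1.51² ≈ 70.989 (4× faster decay)
  n=3: λ₃ = 36.9π²/1.51² ≈ 159.725 (9× faster decay)
As t → ∞, higher modes decay exponentially faster. The n=1 mode dominates: φ ~ c₁ sin(πx/1.51) e^{-λ₁t}.
Decay rate: λ₁ = 4.1π²/1.51² ≈ 17.747.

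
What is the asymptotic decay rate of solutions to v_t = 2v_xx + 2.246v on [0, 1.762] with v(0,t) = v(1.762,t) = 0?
Eigenvalues: λₙ = 2n²π²/1.762² - 2.246.
First three modes:
  n=1: λ₁ = 2π²/1.762² - 2.246 ≈ 4.112
  n=2: λ₂ = 8π²/1.762² - 2.246 ≈ 23.186
  n=3: λ₃ = 18π²/1.762² - 2.246 ≈ 54.976
Since 2π²/1.762² ≈ 6.358 > 2.246, all λₙ > 0.
The n=1 mode decays slowest → dominates as t → ∞.
Asymptotic: v ~ c₁ sin(πx/1.762) e^{-λ₁t} with decay rate λ₁ ≈ 4.112.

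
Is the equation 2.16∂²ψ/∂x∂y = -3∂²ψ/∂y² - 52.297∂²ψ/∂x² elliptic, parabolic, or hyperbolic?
Rewriting in standard form: 52.297∂²ψ/∂x² + 2.16∂²ψ/∂x∂y + 3∂²ψ/∂y² = 0. Computing B² - 4AC with A = 52.297, B = 2.16, C = 3: discriminant = -622.8984 (negative). Answer: elliptic.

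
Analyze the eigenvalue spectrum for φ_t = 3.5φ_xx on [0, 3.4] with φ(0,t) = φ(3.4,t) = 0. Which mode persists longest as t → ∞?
Eigenvalues: λₙ = 3.5n²π²/3.4².
First three modes:
  n=1: λ₁ = 3.5π²/3.4² ≈ 2.988
  n=2: λ₂ = 14π²/3.4² ≈ 11.953 (4× faster decay)
  n=3: λ₃ = 31.5π²/3.4² ≈ 26.894 (9× faster decay)
As t → ∞, higher modes decay exponentially faster. The n=1 mode dominates: φ ~ c₁ sin(πx/3.4) e^{-λ₁t}.
Decay rate: λ₁ = 3.5π²/3.4² ≈ 2.988.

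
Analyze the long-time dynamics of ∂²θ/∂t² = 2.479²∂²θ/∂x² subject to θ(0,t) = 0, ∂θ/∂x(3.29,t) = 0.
Long-time behavior: θ oscillates (no decay). Energy is conserved; the solution oscillates indefinitely as standing waves.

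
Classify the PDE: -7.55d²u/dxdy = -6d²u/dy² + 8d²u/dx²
Rewriting in standard form: -8d²u/dx² - 7.55d²u/dxdy + 6d²u/dy² = 0. A = -8, B = -7.55, C = 6. Discriminant B² - 4AC = 249.0025. Since 249.0025 > 0, hyperbolic.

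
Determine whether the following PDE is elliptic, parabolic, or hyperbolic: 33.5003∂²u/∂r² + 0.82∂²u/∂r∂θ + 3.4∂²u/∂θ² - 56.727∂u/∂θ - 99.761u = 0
Coefficients: A = 33.5003, B = 0.82, C = 3.4. B² - 4AC = -454.93168, which is negative, so the equation is elliptic.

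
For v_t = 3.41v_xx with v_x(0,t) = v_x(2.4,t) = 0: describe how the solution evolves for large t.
v → constant (steady state). Heat is conserved (no flux at boundaries); solution approaches the spatial average.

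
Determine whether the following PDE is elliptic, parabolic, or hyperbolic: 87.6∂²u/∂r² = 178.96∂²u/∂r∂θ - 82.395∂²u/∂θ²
Rewriting in standard form: 87.6∂²u/∂r² - 178.96∂²u/∂r∂θ + 82.395∂²u/∂θ² = 0. Coefficients: A = 87.6, B = -178.96, C = 82.395. B² - 4AC = 3155.4736, which is positive, so the equation is hyperbolic.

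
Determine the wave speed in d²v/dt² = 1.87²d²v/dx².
Speed = 1.87. Information travels along characteristics x = x₀ ± 1.87t.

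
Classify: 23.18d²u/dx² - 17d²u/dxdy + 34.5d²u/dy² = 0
Elliptic (discriminant = -2909.84).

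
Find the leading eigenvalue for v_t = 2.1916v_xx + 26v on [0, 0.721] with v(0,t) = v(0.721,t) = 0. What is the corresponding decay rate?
Eigenvalues: λₙ = 2.1916n²π²/0.721² - 26.
First three modes:
  n=1: λ₁ = 2.1916π²/0.721² - 26 ≈ 15.609
  n=2: λ₂ = 8.7664π²/0.721² - 26 ≈ 140.437
  n=3: λ₃ = 19.7244π²/0.721² - 26 ≈ 348.484
Since 2.1916π²/0.721² ≈ 41.609 > 26, all λₙ > 0.
The n=1 mode decays slowest → dominates as t → ∞.
Asymptotic: v ~ c₁ sin(πx/0.721) e^{-λ₁t} with decay rate λ₁ ≈ 15.609.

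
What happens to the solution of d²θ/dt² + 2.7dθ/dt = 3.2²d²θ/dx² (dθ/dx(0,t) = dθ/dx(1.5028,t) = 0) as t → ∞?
θ → constant (steady state). Damping (γ=2.7) dissipates the nonconstant modes; with Neumann BCs the spatial average obeys M''+γM'=0 and tends to a finite limit.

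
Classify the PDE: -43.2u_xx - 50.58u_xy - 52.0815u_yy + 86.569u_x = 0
A = -43.2, B = -50.58, C = -52.0815. Discriminant B² - 4AC = -6441.3468. Since -6441.3468 < 0, elliptic.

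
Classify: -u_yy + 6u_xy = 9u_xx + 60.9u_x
Rewriting in standard form: -9u_xx + 6u_xy - u_yy - 60.9u_x = 0. Parabolic (discriminant = 0).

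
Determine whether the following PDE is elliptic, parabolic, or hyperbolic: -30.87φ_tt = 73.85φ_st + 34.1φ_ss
Rewriting in standard form: -34.1φ_ss - 73.85φ_st - 30.87φ_tt = 0. Coefficients: A = -34.1, B = -73.85, C = -30.87. B² - 4AC = 1243.1545, which is positive, so the equation is hyperbolic.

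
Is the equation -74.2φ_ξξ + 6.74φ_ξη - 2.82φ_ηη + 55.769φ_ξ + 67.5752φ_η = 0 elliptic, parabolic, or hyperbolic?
Computing B² - 4AC with A = -74.2, B = 6.74, C = -2.82: discriminant = -791.5484 (negative). Answer: elliptic.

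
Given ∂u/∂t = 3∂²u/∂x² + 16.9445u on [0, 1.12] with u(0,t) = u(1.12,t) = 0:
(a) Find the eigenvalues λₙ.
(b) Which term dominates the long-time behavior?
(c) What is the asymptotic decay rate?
Eigenvalues: λₙ = 3n²π²/1.12² - 16.9445.
First three modes:
  n=1: λ₁ = 3π²/1.12² - 16.9445 ≈ 6.659
  n=2: λ₂ = 12π²/1.12² - 16.9445 ≈ 77.471
  n=3: λ₃ = 27π²/1.12² - 16.9445 ≈ 195.491
Since 3π²/1.12² ≈ 23.604 > 16.9445, all λₙ > 0.
The n=1 mode decays slowest → dominates as t → ∞.
Asymptotic: u ~ c₁ sin(πx/1.12) e^{-λ₁t} with decay rate λ₁ ≈ 6.659.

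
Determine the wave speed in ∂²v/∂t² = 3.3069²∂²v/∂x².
Speed = 3.3069. Information travels along characteristics x = x₀ ± 3.3069t.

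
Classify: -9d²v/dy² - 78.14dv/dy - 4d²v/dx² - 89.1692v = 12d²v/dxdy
Rewriting in standard form: -4d²v/dx² - 12d²v/dxdy - 9d²v/dy² - 78.14dv/dy - 89.1692v = 0. Parabolic (discriminant = 0).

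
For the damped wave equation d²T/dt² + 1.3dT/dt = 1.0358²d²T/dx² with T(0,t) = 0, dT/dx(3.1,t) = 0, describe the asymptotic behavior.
T → 0. Damping (γ=1.3) dissipates energy; oscillations decay exponentially.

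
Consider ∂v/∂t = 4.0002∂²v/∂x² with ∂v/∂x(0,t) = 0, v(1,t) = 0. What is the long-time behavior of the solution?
As t → ∞, v → 0. Heat escapes through the Dirichlet boundary.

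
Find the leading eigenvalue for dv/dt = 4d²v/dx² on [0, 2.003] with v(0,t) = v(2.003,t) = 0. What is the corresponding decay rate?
Eigenvalues: λₙ = 4n²π²/2.003².
First three modes:
  n=1: λ₁ = 4π²/2.003² ≈ 9.84
  n=2: λ₂ = 16π²/2.003² ≈ 39.36 (4× faster decay)
  n=3: λ₃ = 36π²/2.003² ≈ 88.561 (9× faster decay)
As t → ∞, higher modes decay exponentially faster. The n=1 mode dominates: v ~ c₁ sin(πx/2.003) e^{-λ₁t}.
Decay rate: λ₁ = 4π²/2.003² ≈ 9.84.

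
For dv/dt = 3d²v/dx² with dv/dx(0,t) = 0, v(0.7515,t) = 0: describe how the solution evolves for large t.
v → 0. Heat escapes through the Dirichlet boundary.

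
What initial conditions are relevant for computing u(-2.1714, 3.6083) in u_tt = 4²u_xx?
Domain of dependence: [-16.6046, 12.2618]. Signals travel at speed 4, so data within |x - -2.1714| ≤ 4·3.6083 = 14.4332 can reach the point.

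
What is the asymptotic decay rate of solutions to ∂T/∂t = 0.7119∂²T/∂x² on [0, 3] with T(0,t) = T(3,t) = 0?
Eigenvalues: λₙ = 0.7119n²π²/3².
First three modes:
  n=1: λ₁ = 0.7119π²/3² ≈ 0.781
  n=2: λ₂ = 2.8476π²/3² ≈ 3.123 (4× faster decay)
  n=3: λ₃ = 6.4071π²/3² ≈ 7.026 (9× faster decay)
As t → ∞, higher modes decay exponentially faster. The n=1 mode dominates: T ~ c₁ sin(πx/3) e^{-λ₁t}.
Decay rate: λ₁ = 0.7119π²/3² ≈ 0.781.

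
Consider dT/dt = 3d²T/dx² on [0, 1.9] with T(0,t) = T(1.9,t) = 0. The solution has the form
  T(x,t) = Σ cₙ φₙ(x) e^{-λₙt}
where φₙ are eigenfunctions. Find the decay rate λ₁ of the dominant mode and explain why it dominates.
Eigenvalues: λₙ = 3n²π²/1.9².
First three modes:
  n=1: λ₁ = 3π²/1.9² ≈ 8.202
  n=2: λ₂ = 12π²/1.9² ≈ 32.808 (4× faster decay)
  n=3: λ₃ = 27π²/1.9² ≈ 73.817 (9× faster decay)
As t → ∞, higher modes decay exponentially faster. The n=1 mode dominates: T ~ c₁ sin(πx/1.9) e^{-λ₁t}.
Decay rate: λ₁ = 3π²/1.9² ≈ 8.202.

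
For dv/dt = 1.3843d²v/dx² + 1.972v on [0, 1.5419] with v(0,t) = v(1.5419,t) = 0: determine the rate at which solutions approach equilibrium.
Eigenvalues: λₙ = 1.3843n²π²/1.5419² - 1.972.
First three modes:
  n=1: λ₁ = 1.3843π²/1.5419² - 1.972 ≈ 3.775
  n=2: λ₂ = 5.5372π²/1.5419² - 1.972 ≈ 21.015
  n=3: λ₃ = 12.4587π²/1.5419² - 1.972 ≈ 49.748
Since 1.3843π²/1.5419² ≈ 5.747 > 1.972, all λₙ > 0.
The n=1 mode decays slowest → dominates as t → ∞.
Asymptotic: v ~ c₁ sin(πx/1.5419) e^{-λ₁t} with decay rate λ₁ ≈ 3.775.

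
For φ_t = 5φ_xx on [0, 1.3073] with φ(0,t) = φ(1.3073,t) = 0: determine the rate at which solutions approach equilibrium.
Eigenvalues: λₙ = 5n²π²/1.3073².
First three modes:
  n=1: λ₁ = 5π²/1.3073² ≈ 28.875
  n=2: λ₂ = 20π²/1.3073² ≈ 115.499 (4× faster decay)
  n=3: λ₃ = 45π²/1.3073² ≈ 259.873 (9× faster decay)
As t → ∞, higher modes decay exponentially faster. The n=1 mode dominates: φ ~ c₁ sin(πx/1.3073) e^{-λ₁t}.
Decay rate: λ₁ = 5π²/1.3073² ≈ 28.875.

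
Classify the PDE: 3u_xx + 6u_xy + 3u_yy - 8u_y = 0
A = 3, B = 6, C = 3. Discriminant B² - 4AC = 0. Since 0 = 0, parabolic.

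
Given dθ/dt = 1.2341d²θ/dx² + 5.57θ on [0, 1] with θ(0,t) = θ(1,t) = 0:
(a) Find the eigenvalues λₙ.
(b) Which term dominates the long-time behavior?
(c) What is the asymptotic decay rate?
Eigenvalues: λₙ = 1.2341n²π²/1² - 5.57.
First three modes:
  n=1: λ₁ = 1.2341π² - 5.57 ≈ 6.61
  n=2: λ₂ = 4.9364π² - 5.57 ≈ 43.15
  n=3: λ₃ = 11.1069π² - 5.57 ≈ 104.051
Since 1.2341π² ≈ 12.18 > 5.57, all λₙ > 0.
The n=1 mode decays slowest → dominates as t → ∞.
Asymptotic: θ ~ c₁ sin(πx/1) e^{-λ₁t} with decay rate λ₁ ≈ 6.61.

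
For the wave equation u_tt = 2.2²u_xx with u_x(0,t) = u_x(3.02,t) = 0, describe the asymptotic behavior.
u oscillates about a mean that drifts linearly in t (generically unbounded; no decay). There is no damping, so the nonconstant modes persist as standing waves (energy conserved, no decay). But with Neumann conditions at both ends the constant mode has eigenvalue 0: the spatial mean M(t) of u satisfies M'' = 0, so M(t) = M(0) + M'(0)·t. Unless the initial velocity has zero mean (∫u_t(x,0)dx = 0), the solution grows linearly in t (unbounded, though not exponentially); if it does have zero mean, the solution stays bounded and simply oscillates.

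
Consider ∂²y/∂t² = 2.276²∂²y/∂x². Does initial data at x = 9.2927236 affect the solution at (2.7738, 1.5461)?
No. The domain of dependence is [-0.7451236, 6.2927236], and 9.2927236 is outside this interval.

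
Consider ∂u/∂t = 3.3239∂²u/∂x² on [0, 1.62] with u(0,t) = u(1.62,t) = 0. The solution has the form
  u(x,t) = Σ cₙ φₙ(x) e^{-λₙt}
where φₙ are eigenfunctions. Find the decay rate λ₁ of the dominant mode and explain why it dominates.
Eigenvalues: λₙ = 3.3239n²π²/1.62².
First three modes:
  n=1: λ₁ = 3.3239π²/1.62² ≈ 12.5
  n=2: λ₂ = 13.2956π²/1.62² ≈ 50.001 (4× faster decay)
  n=3: λ₃ = 29.9151π²/1.62² ≈ 112.502 (9× faster decay)
As t → ∞, higher modes decay exponentially faster. The n=1 mode dominates: u ~ c₁ sin(πx/1.62) e^{-λ₁t}.
Decay rate: λ₁ = 3.3239π²/1.62² ≈ 12.5.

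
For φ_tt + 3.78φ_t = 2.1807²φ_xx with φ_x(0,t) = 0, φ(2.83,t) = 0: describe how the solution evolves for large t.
φ → 0. Damping (γ=3.78) dissipates energy; oscillations decay exponentially.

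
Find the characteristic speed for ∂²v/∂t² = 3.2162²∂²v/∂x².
Speed = 3.2162. Information travels along characteristics x = x₀ ± 3.2162t.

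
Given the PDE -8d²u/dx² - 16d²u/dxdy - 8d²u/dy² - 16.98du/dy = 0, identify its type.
The second-order coefficients are A = -8, B = -16, C = -8. Since B² - 4AC = 0 = 0, this is a parabolic PDE.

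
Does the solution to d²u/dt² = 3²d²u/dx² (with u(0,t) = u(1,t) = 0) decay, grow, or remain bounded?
u oscillates (no decay). Energy is conserved; the solution oscillates indefinitely as standing waves.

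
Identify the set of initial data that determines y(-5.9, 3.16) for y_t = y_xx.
The entire real line. The heat equation has infinite propagation speed: any initial disturbance instantly affects all points (though exponentially small far away).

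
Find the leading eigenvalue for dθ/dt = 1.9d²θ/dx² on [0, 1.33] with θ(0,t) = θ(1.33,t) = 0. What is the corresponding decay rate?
Eigenvalues: λₙ = 1.9n²π²/1.33².
First three modes:
  n=1: λ₁ = 1.9π²/1.33² ≈ 10.601
  n=2: λ₂ = 7.6π²/1.33² ≈ 42.404 (4× faster decay)
  n=3: λ₃ = 17.1π²/1.33² ≈ 95.41 (9× faster decay)
As t → ∞, higher modes decay exponentially faster. The n=1 mode dominates: θ ~ c₁ sin(πx/1.33) e^{-λ₁t}.
Decay rate: λ₁ = 1.9π²/1.33² ≈ 10.601.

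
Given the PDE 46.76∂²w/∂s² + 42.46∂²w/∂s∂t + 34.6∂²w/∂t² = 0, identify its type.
The second-order coefficients are A = 46.76, B = 42.46, C = 34.6. Since B² - 4AC = -4668.7324 < 0, this is an elliptic PDE.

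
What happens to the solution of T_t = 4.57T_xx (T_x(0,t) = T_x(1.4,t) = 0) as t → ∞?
T → constant (steady state). Heat is conserved (no flux at boundaries); solution approaches the spatial average.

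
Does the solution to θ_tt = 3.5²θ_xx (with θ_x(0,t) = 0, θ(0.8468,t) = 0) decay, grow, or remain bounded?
θ oscillates (no decay). Energy is conserved; the solution oscillates indefinitely as standing waves.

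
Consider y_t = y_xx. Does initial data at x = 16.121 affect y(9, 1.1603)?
Yes, for any finite x. The heat equation has infinite propagation speed, so all initial data affects all points at any t > 0.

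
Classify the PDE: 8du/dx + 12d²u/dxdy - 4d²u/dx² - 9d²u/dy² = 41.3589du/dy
Rewriting in standard form: -4d²u/dx² + 12d²u/dxdy - 9d²u/dy² + 8du/dx - 41.3589du/dy = 0. A = -4, B = 12, C = -9. Discriminant B² - 4AC = 0. Since 0 = 0, parabolic.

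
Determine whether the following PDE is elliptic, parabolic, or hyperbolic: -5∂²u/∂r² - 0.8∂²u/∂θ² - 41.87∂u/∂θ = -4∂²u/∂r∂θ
Rewriting in standard form: -5∂²u/∂r² + 4∂²u/∂r∂θ - 0.8∂²u/∂θ² - 41.87∂u/∂θ = 0. Coefficients: A = -5, B = 4, C = -0.8. B² - 4AC = 0, which is zero, so the equation is parabolic.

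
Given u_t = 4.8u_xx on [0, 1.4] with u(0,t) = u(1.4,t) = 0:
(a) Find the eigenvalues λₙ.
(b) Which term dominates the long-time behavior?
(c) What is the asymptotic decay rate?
Eigenvalues: λₙ = 4.8n²π²/1.4².
First three modes:
  n=1: λ₁ = 4.8π²/1.4² ≈ 24.17
  n=2: λ₂ = 19.2π²/1.4² ≈ 96.682 (4× faster decay)
  n=3: λ₃ = 43.2π²/1.4² ≈ 217.534 (9× faster decay)
As t → ∞, higher modes decay exponentially faster. The n=1 mode dominates: u ~ c₁ sin(πx/1.4) e^{-λ₁t}.
Decay rate: λ₁ = 4.8π²/1.4² ≈ 24.17.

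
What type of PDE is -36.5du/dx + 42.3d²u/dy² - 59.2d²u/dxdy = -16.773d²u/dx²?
Rewriting in standard form: 16.773d²u/dx² - 59.2d²u/dxdy + 42.3d²u/dy² - 36.5du/dx = 0. With A = 16.773, B = -59.2, C = 42.3, the discriminant is 666.6484. This is a hyperbolic PDE.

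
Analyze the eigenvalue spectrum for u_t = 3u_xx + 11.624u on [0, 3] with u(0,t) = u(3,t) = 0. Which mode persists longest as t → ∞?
Eigenvalues: λₙ = 3n²π²/3² - 11.624.
First three modes:
  n=1: λ₁ = 3π²/3² - 11.624 ≈ -8.334
  n=2: λ₂ = 12π²/3² - 11.624 ≈ 1.535
  n=3: λ₃ = 27π²/3² - 11.624 ≈ 17.985
Since 3π²/3² ≈ 3.29 < 11.624, λ₁ < 0.
The n=1 mode grows fastest (−λₙ is largest for n=1) → dominates.
Asymptotic: u ~ c₁ sin(πx/3) e^{8.334t} (exponential growth at rate −λ₁ ≈ 8.334).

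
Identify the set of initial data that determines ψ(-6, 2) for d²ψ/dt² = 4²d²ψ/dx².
Domain of dependence: [-14, 2]. Signals travel at speed 4, so data within |x - -6| ≤ 4·2 = 8 can reach the point.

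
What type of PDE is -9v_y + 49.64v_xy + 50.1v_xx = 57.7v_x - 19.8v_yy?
Rewriting in standard form: 50.1v_xx + 49.64v_xy + 19.8v_yy - 57.7v_x - 9v_y = 0. With A = 50.1, B = 49.64, C = 19.8, the discriminant is -1503.7904. This is an elliptic PDE.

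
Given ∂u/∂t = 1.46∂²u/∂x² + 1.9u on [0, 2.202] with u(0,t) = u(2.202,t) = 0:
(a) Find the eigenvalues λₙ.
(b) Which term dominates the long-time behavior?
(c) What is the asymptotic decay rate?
Eigenvalues: λₙ = 1.46n²π²/2.202² - 1.9.
First three modes:
  n=1: λ₁ = 1.46π²/2.202² - 1.9 ≈ 1.072
  n=2: λ₂ = 5.84π²/2.202² - 1.9 ≈ 9.987
  n=3: λ₃ = 13.14π²/2.202² - 1.9 ≈ 24.846
Since 1.46π²/2.202² ≈ 2.972 > 1.9, all λₙ > 0.
The n=1 mode decays slowest → dominates as t → ∞.
Asymptotic: u ~ c₁ sin(πx/2.202) e^{-λ₁t} with decay rate λ₁ ≈ 1.072.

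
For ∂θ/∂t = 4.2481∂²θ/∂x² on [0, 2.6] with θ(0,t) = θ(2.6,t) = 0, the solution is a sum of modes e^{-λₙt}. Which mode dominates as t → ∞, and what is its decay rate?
Eigenvalues: λₙ = 4.2481n²π²/2.6².
First three modes:
  n=1: λ₁ = 4.2481π²/2.6² ≈ 6.202
  n=2: λ₂ = 16.9924π²/2.6² ≈ 24.809 (4× faster decay)
  n=3: λ₃ = 38.2329π²/2.6² ≈ 55.82 (9× faster decay)
As t → ∞, higher modes decay exponentially faster. The n=1 mode dominates: θ ~ c₁ sin(πx/2.6) e^{-λ₁t}.
Decay rate: λ₁ = 4.2481π²/2.6² ≈ 6.202.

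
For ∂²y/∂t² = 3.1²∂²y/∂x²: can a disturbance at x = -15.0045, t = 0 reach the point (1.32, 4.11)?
No. The domain of dependence is [-11.421, 14.061], and -15.0045 is outside this interval.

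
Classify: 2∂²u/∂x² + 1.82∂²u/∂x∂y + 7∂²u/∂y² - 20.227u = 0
Elliptic (discriminant = -52.6876).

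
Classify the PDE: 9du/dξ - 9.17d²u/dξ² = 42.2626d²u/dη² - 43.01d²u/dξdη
Rewriting in standard form: -9.17d²u/dξ² + 43.01d²u/dξdη - 42.2626d²u/dη² + 9du/dξ = 0. A = -9.17, B = 43.01, C = -42.2626. Discriminant B² - 4AC = 299.667932. Since 299.667932 > 0, hyperbolic.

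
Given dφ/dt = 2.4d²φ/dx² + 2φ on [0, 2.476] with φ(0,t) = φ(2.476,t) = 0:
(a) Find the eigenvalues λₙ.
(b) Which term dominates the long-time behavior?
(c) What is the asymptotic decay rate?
Eigenvalues: λₙ = 2.4n²π²/2.476² - 2.
First three modes:
  n=1: λ₁ = 2.4π²/2.476² - 2 ≈ 1.864
  n=2: λ₂ = 9.6π²/2.476² - 2 ≈ 13.455
  n=3: λ₃ = 21.6π²/2.476² - 2 ≈ 32.774
Since 2.4π²/2.476² ≈ 3.864 > 2, all λₙ > 0.
The n=1 mode decays slowest → dominates as t → ∞.
Asymptotic: φ ~ c₁ sin(πx/2.476) e^{-λ₁t} with decay rate λ₁ ≈ 1.864.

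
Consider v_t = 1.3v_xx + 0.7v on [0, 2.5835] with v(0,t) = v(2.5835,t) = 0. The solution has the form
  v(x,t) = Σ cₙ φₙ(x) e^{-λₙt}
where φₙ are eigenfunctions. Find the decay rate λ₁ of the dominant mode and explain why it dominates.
Eigenvalues: λₙ = 1.3n²π²/2.5835² - 0.7.
First three modes:
  n=1: λ₁ = 1.3π²/2.5835² - 0.7 ≈ 1.222
  n=2: λ₂ = 5.2π²/2.5835² - 0.7 ≈ 6.989
  n=3: λ₃ = 11.7π²/2.5835² - 0.7 ≈ 16.601
Since 1.3π²/2.5835² ≈ 1.922 > 0.7, all λₙ > 0.
The n=1 mode decays slowest → dominates as t → ∞.
Asymptotic: v ~ c₁ sin(πx/2.5835) e^{-λ₁t} with decay rate λ₁ ≈ 1.222.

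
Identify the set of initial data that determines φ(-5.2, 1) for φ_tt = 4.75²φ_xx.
Domain of dependence: [-9.95, -0.45]. Signals travel at speed 4.75, so data within |x - -5.2| ≤ 4.75·1 = 4.75 can reach the point.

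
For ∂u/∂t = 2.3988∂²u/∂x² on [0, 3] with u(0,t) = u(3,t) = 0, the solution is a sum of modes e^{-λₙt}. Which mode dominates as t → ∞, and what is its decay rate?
Eigenvalues: λₙ = 2.3988n²π²/3².
First three modes:
  n=1: λ₁ = 2.3988π²/3² ≈ 2.631
  n=2: λ₂ = 9.5952π²/3² ≈ 10.522 (4× faster decay)
  n=3: λ₃ = 21.5892π²/3² ≈ 23.675 (9× faster decay)
As t → ∞, higher modes decay exponentially faster. The n=1 mode dominates: u ~ c₁ sin(πx/3) e^{-λ₁t}.
Decay rate: λ₁ = 2.3988π²/3² ≈ 2.631.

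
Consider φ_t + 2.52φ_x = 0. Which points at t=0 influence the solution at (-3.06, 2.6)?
A single point: x = -9.612. The characteristic through (-3.06, 2.6) is x - 2.52t = const, so x = -3.06 - 2.52·2.6 = -9.612.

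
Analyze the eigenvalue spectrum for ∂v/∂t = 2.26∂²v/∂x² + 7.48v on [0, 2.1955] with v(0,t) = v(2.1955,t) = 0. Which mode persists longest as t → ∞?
Eigenvalues: λₙ = 2.26n²π²/2.1955² - 7.48.
First three modes:
  n=1: λ₁ = 2.26π²/2.1955² - 7.48 ≈ -2.853
  n=2: λ₂ = 9.04π²/2.1955² - 7.48 ≈ 11.03
  n=3: λ₃ = 20.34π²/2.1955² - 7.48 ≈ 34.167
Since 2.26π²/2.1955² ≈ 4.627 < 7.48, λ₁ < 0.
The n=1 mode grows fastest (−λₙ is largest for n=1) → dominates.
Asymptotic: v ~ c₁ sin(πx/2.1955) e^{2.853t} (exponential growth at rate −λ₁ ≈ 2.853).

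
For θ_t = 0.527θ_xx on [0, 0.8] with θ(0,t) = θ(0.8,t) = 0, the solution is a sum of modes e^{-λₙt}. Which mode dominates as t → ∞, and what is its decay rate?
Eigenvalues: λₙ = 0.527n²π²/0.8².
First three modes:
  n=1: λ₁ = 0.527π²/0.8² ≈ 8.127
  n=2: λ₂ = 2.108π²/0.8² ≈ 32.508 (4× faster decay)
  n=3: λ₃ = 4.743π²/0.8² ≈ 73.143 (9× faster decay)
As t → ∞, higher modes decay exponentially faster. The n=1 mode dominates: θ ~ c₁ sin(πx/0.8) e^{-λ₁t}.
Decay rate: λ₁ = 0.527π²/0.8² ≈ 8.127.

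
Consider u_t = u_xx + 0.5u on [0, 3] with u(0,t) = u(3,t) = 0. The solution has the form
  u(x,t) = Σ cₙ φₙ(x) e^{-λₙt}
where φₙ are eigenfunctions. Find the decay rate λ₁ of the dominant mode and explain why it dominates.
Eigenvalues: λₙ = n²π²/3² - 0.5.
First three modes:
  n=1: λ₁ = π²/3² - 0.5 ≈ 0.597
  n=2: λ₂ = 4π²/3² - 0.5 ≈ 3.886
  n=3: λ₃ = 9π²/3² - 0.5 ≈ 9.37
Since π²/3² ≈ 1.097 > 0.5, all λₙ > 0.
The n=1 mode decays slowest → dominates as t → ∞.
Asymptotic: u ~ c₁ sin(πx/3) e^{-λ₁t} with decay rate λ₁ ≈ 0.597.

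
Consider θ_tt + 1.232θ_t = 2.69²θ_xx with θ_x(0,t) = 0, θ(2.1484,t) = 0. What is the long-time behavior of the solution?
As t → ∞, θ → 0. Damping (γ=1.232) dissipates energy; oscillations decay exponentially.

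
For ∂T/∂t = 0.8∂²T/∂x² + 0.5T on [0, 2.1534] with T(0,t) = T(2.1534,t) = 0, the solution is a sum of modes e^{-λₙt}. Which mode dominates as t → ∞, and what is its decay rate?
Eigenvalues: λₙ = 0.8n²π²/2.1534² - 0.5.
First three modes:
  n=1: λ₁ = 0.8π²/2.1534² - 0.5 ≈ 1.203
  n=2: λ₂ = 3.2π²/2.1534² - 0.5 ≈ 6.311
  n=3: λ₃ = 7.2π²/2.1534² - 0.5 ≈ 14.824
Since 0.8π²/2.1534² ≈ 1.703 > 0.5, all λₙ > 0.
The n=1 mode decays slowest → dominates as t → ∞.
Asymptotic: T ~ c₁ sin(πx/2.1534) e^{-λ₁t} with decay rate λ₁ ≈ 1.203.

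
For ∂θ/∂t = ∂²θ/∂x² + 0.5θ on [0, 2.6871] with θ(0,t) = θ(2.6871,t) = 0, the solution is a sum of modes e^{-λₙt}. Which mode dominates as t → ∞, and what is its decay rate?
Eigenvalues: λₙ = n²π²/2.6871² - 0.5.
First three modes:
  n=1: λ₁ = π²/2.6871² - 0.5 ≈ 0.867
  n=2: λ₂ = 4π²/2.6871² - 0.5 ≈ 4.968
  n=3: λ₃ = 9π²/2.6871² - 0.5 ≈ 11.802
Since π²/2.6871² ≈ 1.367 > 0.5, all λₙ > 0.
The n=1 mode decays slowest → dominates as t → ∞.
Asymptotic: θ ~ c₁ sin(πx/2.6871) e^{-λ₁t} with decay rate λ₁ ≈ 0.867.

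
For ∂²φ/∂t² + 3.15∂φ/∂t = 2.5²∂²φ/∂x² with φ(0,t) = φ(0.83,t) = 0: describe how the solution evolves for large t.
φ → 0. Damping (γ=3.15) dissipates energy; oscillations decay exponentially.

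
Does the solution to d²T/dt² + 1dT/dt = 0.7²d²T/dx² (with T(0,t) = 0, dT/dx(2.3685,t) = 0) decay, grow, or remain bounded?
T → 0. Damping (γ=1) dissipates energy; oscillations decay exponentially.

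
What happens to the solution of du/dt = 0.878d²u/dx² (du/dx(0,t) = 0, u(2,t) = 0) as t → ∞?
u → 0. Heat escapes through the Dirichlet boundary.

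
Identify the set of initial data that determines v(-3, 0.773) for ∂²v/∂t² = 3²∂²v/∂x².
Domain of dependence: [-5.319, -0.681]. Signals travel at speed 3, so data within |x - -3| ≤ 3·0.773 = 2.319 can reach the point.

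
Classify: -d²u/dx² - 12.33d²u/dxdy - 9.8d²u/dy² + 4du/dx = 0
Hyperbolic (discriminant = 112.8289).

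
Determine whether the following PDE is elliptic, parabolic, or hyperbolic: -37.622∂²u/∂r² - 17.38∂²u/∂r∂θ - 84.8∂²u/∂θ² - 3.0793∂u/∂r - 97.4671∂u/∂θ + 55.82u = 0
Coefficients: A = -37.622, B = -17.38, C = -84.8. B² - 4AC = -12459.318, which is negative, so the equation is elliptic.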